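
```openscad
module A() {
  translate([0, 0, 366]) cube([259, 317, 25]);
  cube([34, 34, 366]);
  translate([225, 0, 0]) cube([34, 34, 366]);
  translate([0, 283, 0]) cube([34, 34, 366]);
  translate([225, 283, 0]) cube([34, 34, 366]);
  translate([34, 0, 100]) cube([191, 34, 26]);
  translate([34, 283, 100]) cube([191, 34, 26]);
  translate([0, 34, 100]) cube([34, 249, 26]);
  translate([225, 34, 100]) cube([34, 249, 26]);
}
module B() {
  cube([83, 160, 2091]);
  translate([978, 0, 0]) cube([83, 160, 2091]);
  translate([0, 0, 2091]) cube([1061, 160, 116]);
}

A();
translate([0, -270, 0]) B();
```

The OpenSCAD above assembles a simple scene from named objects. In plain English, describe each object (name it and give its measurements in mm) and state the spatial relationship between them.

A is a simple wooden stool: a rectangular seat 259 mm (x) by 317 mm (y), 25 mm thick, top face at z = 391 mm, on four square legs, each 34×34 mm in cross-section. The legs rest on z = 0, each flush with a corner of the seat. Four stretchers, 34 mm wide and 26 mm tall, connect adjacent legs with their undersides at z = 100 mm, each running between the inner faces of the legs it joins and aligned with the legs' outer faces on the other axis.

B is a door frame. The clear opening is 895 mm wide and 2091 mm high. Two 83 mm wide jambs, 160 mm deep, stand either side of the opening from the floor to the top of the opening. A 116 mm thick head sits across the top of both jambs, spanning the full outside width of the frame.

The door frame is on the floor beside the stool on its −y side.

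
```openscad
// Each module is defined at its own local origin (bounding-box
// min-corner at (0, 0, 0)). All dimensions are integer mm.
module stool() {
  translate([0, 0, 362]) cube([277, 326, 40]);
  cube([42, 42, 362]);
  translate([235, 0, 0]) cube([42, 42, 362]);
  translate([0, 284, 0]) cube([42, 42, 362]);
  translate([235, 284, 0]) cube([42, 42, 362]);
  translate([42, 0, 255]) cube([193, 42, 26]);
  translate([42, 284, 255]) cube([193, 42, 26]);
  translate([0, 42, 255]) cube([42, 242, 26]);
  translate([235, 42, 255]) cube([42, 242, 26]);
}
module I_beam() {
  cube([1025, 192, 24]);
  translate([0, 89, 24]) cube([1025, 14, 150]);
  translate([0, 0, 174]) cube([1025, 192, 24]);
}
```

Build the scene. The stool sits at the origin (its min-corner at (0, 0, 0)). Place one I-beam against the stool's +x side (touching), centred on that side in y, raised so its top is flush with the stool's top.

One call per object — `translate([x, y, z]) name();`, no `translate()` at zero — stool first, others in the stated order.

stool();
translate([277, 67, 204]) I_beam();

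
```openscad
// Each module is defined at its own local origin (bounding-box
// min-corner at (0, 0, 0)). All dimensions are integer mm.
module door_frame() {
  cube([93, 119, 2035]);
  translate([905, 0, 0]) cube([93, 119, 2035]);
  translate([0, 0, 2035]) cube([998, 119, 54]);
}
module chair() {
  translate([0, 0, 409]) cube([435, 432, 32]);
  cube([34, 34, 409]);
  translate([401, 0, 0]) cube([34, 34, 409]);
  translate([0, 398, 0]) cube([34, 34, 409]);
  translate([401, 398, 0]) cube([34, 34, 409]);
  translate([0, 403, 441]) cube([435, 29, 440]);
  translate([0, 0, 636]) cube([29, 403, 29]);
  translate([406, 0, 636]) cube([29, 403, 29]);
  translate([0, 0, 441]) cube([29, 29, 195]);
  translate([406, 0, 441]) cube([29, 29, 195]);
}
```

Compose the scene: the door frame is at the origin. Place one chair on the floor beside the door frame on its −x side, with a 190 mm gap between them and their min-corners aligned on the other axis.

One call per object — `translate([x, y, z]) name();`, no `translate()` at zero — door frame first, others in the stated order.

door_frame();
translate([-625, 0, 0]) chair();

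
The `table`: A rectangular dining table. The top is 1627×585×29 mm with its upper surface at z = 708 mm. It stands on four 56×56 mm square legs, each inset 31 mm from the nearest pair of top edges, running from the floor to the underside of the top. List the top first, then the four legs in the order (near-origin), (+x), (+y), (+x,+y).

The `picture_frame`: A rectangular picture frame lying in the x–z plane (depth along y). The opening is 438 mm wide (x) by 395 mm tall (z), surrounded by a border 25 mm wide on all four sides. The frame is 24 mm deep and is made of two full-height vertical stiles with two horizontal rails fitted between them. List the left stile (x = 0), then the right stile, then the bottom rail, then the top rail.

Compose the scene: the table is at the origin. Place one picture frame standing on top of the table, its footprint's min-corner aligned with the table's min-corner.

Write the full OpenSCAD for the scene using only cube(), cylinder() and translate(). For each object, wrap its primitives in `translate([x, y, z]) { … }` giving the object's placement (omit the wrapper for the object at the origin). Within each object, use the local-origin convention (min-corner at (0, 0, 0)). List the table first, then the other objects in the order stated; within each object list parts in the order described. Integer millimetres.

translate([0, 0, 679]) cube([1627, 585, 29]);
translate([31, 31, 0]) cube([56, 56, 679]);
translate([1540, 31, 0]) cube([56, 56, 679]);
translate([31, 498, 0]) cube([56, 56, 679]);
translate([1540, 498, 0]) cube([56, 56, 679]);
translate([0, 0, 708]) {
  cube([25, 24, 445]);
  translate([463, 0, 0]) cube([25, 24, 445]);
  translate([25, 0, 0]) cube([438, 24, 25]);
  translate([25, 0, 420]) cube([438, 24, 25]);
}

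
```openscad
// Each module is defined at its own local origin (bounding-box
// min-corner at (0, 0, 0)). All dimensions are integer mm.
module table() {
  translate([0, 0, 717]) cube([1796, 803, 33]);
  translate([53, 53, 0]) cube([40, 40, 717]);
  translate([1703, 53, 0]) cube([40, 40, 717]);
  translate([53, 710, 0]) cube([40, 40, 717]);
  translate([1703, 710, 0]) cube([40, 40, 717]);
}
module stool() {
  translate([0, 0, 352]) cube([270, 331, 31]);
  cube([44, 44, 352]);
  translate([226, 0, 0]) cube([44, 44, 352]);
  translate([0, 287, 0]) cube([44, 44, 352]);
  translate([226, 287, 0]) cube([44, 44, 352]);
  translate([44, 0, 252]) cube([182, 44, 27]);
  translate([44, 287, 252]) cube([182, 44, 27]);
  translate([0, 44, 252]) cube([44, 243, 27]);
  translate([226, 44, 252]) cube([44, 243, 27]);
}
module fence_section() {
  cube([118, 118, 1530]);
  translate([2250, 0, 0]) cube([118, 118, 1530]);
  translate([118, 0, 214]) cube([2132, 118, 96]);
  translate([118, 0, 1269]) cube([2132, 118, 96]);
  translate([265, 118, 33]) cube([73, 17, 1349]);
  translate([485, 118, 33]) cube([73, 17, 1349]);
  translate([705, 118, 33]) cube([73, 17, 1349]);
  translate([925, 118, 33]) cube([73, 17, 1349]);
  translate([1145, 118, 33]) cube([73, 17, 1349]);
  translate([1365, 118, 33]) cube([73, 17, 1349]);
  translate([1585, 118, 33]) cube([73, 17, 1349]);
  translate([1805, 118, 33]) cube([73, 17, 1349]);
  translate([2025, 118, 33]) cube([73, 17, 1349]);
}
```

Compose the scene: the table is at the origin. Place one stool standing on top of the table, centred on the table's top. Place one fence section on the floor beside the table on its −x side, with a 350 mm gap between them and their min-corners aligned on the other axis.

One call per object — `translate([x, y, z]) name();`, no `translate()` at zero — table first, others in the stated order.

table();
translate([763, 236, 750]) stool();
translate([-2718, 0, 0]) fence_section();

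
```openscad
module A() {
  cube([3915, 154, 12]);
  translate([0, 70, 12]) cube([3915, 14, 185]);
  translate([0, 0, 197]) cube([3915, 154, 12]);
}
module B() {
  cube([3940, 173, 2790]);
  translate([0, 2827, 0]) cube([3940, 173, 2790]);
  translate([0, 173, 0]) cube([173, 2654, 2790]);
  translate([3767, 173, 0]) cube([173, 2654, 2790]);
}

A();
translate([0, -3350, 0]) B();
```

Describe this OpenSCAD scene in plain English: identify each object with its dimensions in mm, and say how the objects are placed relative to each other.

A is an I-beam lying along x, 3915 mm long. Overall section height 209 mm. Two flanges 154 mm wide (y) and 12 mm thick, one on the floor and one at the top; a web 14 mm thick runs between them, centred on the flange width.

B is the wall frame of a small rectangular building: four walls, each 2790 mm tall and 173 mm thick, enclosing a footprint 3940 mm (x) by 3000 mm (y) outside-to-outside, with no floor or roof. The front and back walls (the −y and +y sides) span the full width; the two side walls fit between them.

The house frame is on the floor beside the I-beam on its −y side.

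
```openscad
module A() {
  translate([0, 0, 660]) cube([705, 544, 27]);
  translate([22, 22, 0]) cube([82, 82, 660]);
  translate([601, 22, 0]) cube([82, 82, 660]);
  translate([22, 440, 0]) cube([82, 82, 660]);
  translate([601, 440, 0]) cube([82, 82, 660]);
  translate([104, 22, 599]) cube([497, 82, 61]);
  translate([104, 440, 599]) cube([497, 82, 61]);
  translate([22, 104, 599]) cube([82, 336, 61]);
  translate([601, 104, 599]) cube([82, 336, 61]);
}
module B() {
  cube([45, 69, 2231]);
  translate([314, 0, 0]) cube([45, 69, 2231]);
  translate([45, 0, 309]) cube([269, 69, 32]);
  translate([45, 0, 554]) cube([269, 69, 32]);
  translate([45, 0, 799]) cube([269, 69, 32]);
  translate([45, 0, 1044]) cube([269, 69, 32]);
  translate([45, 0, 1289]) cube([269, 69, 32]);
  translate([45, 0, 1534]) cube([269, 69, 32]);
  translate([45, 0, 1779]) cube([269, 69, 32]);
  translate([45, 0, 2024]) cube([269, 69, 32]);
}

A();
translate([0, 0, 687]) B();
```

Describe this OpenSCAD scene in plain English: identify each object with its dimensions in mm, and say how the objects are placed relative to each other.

A is a rectangular dining table. The top is 705×544×27 mm with its upper surface at z = 687 mm. It stands on four 82×82 mm square legs, each inset 22 mm from the nearest pair of top edges, running from the floor to the underside of the top. Four apron rails, 82 mm thick and 61 mm tall, run between adjacent legs with their top edges flush with the underside of the top and their outer faces flush with the legs' outer faces.

B is a straight ladder. Two 45×69 mm vertical rails, 2231 mm tall, stand 359 mm apart (outside-to-outside) with their front faces coplanar on the −y side. 8 rungs, each 69 mm deep and 32 mm tall, span between the inner faces of the rails, front faces flush with the rails. The lowest rung's underside is at z = 309 mm and rungs are spaced 245 mm apart (underside to underside).

The ladder is on top of the table.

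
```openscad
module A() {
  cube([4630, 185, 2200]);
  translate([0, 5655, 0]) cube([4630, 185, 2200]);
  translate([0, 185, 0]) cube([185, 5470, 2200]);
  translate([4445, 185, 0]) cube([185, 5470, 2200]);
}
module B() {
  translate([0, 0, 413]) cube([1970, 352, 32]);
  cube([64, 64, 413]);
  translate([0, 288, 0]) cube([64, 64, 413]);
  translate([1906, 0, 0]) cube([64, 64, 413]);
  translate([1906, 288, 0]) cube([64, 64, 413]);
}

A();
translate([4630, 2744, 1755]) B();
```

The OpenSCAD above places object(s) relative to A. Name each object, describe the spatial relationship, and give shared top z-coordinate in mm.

A is a house frame. B is a bench. The bench is beside the house frame with their tops flush at z = 2200. The shared top z-coordinate is 2200 mm.

Both tops at z = 2200 mm.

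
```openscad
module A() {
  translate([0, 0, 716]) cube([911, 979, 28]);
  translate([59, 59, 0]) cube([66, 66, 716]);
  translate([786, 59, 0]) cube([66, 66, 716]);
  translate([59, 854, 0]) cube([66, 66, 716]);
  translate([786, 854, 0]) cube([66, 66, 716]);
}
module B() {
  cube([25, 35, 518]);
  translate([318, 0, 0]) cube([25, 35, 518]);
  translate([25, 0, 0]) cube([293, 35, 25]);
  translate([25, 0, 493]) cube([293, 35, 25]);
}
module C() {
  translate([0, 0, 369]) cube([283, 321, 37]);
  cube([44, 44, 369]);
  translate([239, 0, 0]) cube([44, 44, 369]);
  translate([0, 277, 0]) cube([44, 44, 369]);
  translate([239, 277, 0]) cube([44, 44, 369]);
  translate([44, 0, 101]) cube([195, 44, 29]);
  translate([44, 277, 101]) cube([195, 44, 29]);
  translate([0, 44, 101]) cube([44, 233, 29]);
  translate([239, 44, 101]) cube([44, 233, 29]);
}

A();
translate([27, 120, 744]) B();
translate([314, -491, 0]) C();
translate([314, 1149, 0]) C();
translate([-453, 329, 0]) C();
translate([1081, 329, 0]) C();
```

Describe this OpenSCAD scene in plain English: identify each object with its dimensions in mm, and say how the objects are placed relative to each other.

A is a rectangular dining table. The top is 911×979×28 mm with its upper surface at z = 744 mm. It stands on four 66×66 mm square legs, each inset 59 mm from the nearest pair of top edges, running from the floor to the underside of the top.

B is a picture frame with a 293×468 mm rectangular opening (x by z) and a uniform 25 mm border on every side. Frame depth is 35 mm along y. It is built from two vertical stiles running the full outside height and two horizontal rails spanning the gap between the stiles.

C is a four-legged stool. The seat is 283×321 mm, 37 mm thick, top at z = 406 mm. It stands on four square legs, each 44×44 mm in cross-section, from z = 0 to the seat underside, each flush with a corner of the seat. Four stretchers, 44 mm wide and 29 mm tall, connect adjacent legs with their undersides at z = 101 mm, each running between the inner faces of the legs it joins and aligned with the legs' outer faces on the other axis.

The picture frame is on top of the table. Four stools sit around the table at the −y, +y, −x, +x sides.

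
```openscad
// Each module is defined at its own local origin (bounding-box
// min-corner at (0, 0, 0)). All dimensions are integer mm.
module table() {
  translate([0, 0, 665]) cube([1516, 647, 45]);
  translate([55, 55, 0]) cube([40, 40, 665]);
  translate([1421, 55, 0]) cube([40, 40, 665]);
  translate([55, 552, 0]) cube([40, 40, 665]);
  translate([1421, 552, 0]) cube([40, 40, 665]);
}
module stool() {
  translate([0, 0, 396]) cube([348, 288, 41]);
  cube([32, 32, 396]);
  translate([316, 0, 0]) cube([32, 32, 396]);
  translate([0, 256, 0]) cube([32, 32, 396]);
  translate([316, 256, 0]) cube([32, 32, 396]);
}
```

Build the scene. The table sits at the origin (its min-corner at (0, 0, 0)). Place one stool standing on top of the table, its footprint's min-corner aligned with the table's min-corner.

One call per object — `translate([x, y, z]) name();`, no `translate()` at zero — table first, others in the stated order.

table();
translate([0, 0, 710]) stool();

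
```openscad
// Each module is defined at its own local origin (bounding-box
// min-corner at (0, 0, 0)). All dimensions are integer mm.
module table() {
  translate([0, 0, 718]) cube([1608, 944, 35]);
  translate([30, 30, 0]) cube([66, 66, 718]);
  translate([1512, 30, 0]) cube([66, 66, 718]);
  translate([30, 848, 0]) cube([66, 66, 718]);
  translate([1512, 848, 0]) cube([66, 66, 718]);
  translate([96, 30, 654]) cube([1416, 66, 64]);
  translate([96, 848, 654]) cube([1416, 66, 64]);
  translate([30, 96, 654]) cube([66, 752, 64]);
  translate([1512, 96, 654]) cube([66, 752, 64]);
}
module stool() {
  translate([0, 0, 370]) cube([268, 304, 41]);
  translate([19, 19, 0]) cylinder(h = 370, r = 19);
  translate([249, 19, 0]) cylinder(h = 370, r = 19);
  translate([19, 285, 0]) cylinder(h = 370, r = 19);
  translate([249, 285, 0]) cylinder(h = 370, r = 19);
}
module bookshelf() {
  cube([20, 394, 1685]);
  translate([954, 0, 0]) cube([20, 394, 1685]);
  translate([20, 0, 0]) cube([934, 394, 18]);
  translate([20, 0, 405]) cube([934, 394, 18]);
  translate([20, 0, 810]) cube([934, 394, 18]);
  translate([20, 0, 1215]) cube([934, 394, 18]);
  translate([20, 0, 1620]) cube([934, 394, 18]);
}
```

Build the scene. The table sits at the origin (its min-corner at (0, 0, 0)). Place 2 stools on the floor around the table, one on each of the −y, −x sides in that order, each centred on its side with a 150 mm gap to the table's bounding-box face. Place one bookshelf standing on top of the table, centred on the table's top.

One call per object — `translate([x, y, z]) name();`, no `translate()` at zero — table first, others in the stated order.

table();
translate([670, -454, 0]) stool();
translate([-418, 320, 0]) stool();
translate([317, 275, 753]) bookshelf();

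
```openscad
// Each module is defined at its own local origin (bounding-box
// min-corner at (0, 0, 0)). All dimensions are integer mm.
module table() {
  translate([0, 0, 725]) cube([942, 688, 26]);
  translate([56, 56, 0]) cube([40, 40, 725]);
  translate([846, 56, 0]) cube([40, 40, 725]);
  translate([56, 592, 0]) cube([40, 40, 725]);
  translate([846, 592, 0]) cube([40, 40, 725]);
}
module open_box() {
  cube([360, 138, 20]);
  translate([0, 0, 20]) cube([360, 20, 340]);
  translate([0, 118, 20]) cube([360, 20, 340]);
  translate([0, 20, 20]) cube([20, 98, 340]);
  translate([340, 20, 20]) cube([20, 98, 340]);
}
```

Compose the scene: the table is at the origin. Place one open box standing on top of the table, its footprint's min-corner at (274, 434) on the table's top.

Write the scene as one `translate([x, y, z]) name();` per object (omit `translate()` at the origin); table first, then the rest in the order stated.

table();
translate([274, 434, 751]) open_box();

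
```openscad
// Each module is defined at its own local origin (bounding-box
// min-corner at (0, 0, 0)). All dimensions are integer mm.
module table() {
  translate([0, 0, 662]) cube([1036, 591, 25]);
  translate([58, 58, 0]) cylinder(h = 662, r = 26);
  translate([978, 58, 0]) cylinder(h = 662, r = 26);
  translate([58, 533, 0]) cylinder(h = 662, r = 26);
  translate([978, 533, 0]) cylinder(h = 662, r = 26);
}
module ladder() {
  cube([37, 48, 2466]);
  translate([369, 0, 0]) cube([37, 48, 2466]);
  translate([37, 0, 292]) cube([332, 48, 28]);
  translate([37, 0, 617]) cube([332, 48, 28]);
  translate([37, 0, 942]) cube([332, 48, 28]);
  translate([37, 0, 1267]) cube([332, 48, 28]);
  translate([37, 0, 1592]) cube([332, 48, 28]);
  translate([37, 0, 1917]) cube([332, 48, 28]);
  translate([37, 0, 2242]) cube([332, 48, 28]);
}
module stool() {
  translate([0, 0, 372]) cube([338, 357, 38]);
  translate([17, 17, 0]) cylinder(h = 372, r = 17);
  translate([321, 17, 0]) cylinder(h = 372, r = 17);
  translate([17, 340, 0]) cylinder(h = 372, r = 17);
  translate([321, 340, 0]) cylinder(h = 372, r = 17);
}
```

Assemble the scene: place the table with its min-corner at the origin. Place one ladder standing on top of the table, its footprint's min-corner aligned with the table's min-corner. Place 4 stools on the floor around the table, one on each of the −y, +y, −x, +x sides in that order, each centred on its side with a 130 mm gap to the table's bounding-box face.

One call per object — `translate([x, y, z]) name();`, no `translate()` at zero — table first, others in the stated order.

table();
translate([0, 0, 687]) ladder();
translate([349, -487, 0]) stool();
translate([349, 721, 0]) stool();
translate([-468, 117, 0]) stool();
translate([1166, 117, 0]) stool();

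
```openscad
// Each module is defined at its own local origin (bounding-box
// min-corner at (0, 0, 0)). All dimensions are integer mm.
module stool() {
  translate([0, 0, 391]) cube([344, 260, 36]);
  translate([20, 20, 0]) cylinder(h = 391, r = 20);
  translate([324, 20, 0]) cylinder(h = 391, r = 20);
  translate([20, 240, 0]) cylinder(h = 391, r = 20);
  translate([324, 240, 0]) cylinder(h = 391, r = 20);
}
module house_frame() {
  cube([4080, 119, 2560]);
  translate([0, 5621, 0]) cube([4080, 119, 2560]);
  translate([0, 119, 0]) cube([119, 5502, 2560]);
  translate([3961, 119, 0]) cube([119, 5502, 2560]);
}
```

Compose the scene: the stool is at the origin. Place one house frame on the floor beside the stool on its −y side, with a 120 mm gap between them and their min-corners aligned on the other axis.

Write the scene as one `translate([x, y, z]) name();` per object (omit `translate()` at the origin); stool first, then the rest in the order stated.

stool();
translate([0, -5860, 0]) house_frame();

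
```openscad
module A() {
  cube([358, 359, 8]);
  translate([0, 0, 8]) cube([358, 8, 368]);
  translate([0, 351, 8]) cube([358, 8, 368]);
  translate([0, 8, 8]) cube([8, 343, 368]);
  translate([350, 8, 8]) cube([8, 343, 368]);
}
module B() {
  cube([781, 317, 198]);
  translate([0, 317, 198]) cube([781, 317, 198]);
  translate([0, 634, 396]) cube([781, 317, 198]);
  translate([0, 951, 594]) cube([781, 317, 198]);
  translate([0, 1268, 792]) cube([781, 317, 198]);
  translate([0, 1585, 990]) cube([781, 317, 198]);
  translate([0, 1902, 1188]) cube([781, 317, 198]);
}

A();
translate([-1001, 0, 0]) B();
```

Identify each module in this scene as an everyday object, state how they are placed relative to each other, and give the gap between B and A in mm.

A is an open box. B is a staircase. The staircase is on the floor beside the open box on its −x side. The gap between the staircase and the open box is 220 mm.

The staircase's nearest face is 220 mm from the open box's −x face.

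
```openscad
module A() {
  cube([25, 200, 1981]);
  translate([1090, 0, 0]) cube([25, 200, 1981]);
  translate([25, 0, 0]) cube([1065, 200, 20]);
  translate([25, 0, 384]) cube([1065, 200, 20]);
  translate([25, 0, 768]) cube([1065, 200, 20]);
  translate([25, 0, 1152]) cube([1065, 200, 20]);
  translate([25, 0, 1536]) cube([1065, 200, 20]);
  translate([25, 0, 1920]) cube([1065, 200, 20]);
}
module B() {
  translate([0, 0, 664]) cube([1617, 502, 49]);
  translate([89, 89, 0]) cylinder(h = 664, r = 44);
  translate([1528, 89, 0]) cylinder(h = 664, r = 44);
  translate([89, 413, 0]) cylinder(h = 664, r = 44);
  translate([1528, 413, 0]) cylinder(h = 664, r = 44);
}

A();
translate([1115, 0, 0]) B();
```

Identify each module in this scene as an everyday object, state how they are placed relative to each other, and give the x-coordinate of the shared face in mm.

A is a bookshelf. B is a table. The table is against the bookshelf's +x side, with their −y faces flush. The x-coordinate of the shared face is 1115 mm.

The bookshelf's +x face and the table's −x face are both at x = 1115 mm.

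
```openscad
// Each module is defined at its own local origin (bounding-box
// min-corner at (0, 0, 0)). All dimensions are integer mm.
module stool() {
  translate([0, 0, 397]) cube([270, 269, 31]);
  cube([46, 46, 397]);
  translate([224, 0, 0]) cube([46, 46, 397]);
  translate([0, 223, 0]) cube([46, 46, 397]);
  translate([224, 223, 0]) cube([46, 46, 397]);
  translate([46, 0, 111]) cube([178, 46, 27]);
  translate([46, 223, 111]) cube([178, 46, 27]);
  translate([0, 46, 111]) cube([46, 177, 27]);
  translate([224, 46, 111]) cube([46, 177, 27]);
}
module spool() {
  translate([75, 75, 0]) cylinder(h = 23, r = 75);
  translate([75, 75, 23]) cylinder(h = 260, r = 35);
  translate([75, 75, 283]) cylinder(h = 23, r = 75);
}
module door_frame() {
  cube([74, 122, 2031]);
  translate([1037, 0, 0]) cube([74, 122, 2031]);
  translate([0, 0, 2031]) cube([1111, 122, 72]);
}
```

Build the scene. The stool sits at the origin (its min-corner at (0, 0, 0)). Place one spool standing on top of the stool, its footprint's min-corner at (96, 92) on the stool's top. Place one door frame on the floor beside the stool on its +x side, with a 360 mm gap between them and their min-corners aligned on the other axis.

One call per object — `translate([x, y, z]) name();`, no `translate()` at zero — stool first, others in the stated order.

stool();
translate([96, 92, 428]) spool();
translate([630, 0, 0]) door_frame();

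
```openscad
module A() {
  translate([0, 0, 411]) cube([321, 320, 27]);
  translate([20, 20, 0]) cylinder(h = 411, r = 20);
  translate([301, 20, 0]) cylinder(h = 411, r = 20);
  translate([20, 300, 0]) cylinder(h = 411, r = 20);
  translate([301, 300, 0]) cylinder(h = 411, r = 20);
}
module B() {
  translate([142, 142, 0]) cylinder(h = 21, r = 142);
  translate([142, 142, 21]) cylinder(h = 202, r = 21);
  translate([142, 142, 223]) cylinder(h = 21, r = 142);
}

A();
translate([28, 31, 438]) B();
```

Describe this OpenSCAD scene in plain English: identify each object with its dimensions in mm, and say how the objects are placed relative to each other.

A is a four-legged stool. The seat is a 321×320×27 mm slab whose top surface is at z = 438 mm; four round legs, each 40 mm in diameter, run from the floor (z = 0) to the underside of the seat, each leg's axis is inset half a diameter from the nearest pair of seat edges (so the leg's bounding box is flush with the corner).

B is a spool: two coaxial disc flanges of radius 142 mm and thickness 21 mm, joined by a core cylinder of radius 21 mm and height 202 mm. The lower flange rests on z = 0 and the three cylinders share a vertical axis.

The spool is on top of the stool.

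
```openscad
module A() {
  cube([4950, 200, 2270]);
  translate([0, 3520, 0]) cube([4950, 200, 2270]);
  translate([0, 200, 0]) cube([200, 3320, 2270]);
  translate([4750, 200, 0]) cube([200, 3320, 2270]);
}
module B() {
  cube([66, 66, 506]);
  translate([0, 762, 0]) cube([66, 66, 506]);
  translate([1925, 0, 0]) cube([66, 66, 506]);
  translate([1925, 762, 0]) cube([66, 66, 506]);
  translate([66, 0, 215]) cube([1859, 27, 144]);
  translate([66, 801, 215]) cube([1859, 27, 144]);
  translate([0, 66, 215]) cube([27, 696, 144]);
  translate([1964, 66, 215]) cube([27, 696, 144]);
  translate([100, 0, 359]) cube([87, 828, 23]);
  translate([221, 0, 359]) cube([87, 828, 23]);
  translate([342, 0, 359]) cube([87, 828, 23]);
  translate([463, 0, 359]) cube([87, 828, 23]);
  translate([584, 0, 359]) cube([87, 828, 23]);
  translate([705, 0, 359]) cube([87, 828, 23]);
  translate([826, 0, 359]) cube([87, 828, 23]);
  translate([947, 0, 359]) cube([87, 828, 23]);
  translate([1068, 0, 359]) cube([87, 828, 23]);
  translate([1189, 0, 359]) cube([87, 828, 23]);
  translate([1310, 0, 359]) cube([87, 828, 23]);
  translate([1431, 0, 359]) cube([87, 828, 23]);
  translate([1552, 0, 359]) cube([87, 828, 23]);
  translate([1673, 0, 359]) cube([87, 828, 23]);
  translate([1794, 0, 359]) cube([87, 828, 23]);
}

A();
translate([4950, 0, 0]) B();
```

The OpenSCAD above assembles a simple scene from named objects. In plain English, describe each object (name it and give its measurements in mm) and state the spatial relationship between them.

A is the wall frame of a small rectangular building: four walls, each 2270 mm tall and 200 mm thick, enclosing a footprint 4950 mm (x) by 3720 mm (y) outside-to-outside, with no floor or roof. The front and back walls (the −y and +y sides) span the full width; the two side walls fit between them.

B is a bed frame 1991 mm long (x) by 828 mm wide (y). Four 66×66 mm corner posts, 506 mm tall, at the corners of the footprint. Four rails of 27 mm thickness and 144 mm height run between adjacent posts with their undersides at z = 215 mm, their outer faces flush with the outside of the frame (the two x-running rails run between the posts' inner faces; the two y-running rails run between the posts' inner faces). 15 slats, each 87 mm wide (x) and 23 mm thick, lie across the top of the two x-running rails, running the full 828 mm width of the frame in y; the slats are evenly spaced along x between the inner faces of the end posts with equal gaps (rounded down to the nearest mm) at the −x end and between each pair — any rounding remainder accumulates at the +x end.

The bed frame is against the house frame's +x side, with their −y faces flush.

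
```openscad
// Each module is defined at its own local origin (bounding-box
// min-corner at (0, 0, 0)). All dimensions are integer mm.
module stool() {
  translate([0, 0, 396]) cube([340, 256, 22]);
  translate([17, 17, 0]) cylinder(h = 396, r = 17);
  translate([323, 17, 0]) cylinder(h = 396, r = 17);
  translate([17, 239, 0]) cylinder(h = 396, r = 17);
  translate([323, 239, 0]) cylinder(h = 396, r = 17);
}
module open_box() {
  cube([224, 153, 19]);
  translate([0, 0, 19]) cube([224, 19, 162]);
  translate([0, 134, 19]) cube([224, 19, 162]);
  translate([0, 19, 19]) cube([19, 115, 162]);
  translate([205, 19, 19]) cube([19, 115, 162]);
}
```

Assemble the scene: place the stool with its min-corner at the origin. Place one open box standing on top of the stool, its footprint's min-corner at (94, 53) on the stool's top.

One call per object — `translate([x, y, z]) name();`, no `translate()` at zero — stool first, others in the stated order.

stool();
translate([94, 53, 418]) open_box();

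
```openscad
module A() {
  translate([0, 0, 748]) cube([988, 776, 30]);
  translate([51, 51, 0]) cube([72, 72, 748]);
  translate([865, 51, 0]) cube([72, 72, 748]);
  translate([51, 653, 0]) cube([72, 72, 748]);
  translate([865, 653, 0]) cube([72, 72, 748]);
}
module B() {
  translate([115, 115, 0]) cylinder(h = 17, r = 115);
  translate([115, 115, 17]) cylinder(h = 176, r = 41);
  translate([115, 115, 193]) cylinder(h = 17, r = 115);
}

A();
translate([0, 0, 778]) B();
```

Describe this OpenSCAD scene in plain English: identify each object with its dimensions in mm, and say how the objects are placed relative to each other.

A is a rectangular dining table. The top is 988×776×30 mm with its upper surface at z = 778 mm. It stands on four 72×72 mm square legs, each inset 51 mm from the nearest pair of top edges, running from the floor to the underside of the top.

B is a spool: two coaxial disc flanges of radius 115 mm and thickness 17 mm, joined by a core cylinder of radius 41 mm and height 176 mm. The lower flange rests on z = 0 and the three cylinders share a vertical axis.

The spool is on top of the table.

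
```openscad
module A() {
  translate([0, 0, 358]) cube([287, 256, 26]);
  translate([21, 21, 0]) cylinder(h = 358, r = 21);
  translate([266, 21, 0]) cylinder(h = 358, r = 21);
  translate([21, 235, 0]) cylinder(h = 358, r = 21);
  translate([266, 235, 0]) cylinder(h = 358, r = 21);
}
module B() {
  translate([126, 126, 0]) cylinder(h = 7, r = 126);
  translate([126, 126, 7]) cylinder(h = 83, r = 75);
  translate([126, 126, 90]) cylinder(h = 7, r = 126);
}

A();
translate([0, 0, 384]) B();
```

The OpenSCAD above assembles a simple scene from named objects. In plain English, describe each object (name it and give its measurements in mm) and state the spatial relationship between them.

A is a four-legged stool. The seat is 287×256 mm, 26 mm thick, top at z = 384 mm. It stands on four round legs, each 42 mm in diameter, from z = 0 to the seat underside, each leg's axis is inset half a diameter from the nearest pair of seat edges (so the leg's bounding box is flush with the corner).

B is a spool: two coaxial disc flanges of radius 126 mm and thickness 7 mm, joined by a core cylinder of radius 75 mm and height 83 mm. The lower flange rests on z = 0 and the three cylinders share a vertical axis.

The spool is on top of the stool.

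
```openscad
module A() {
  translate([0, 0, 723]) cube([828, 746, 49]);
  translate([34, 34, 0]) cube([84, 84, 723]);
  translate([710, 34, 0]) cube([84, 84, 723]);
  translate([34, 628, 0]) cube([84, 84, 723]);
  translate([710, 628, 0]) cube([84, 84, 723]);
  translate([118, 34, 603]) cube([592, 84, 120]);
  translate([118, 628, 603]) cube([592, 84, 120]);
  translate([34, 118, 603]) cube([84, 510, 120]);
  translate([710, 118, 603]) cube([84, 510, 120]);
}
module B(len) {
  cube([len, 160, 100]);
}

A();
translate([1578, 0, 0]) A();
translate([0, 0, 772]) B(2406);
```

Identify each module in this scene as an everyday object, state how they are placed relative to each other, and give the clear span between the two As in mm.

A is a table. B is a beam. A beam spans the tops of two tables. The clear span between the two tables is 750 mm.

Second table starts at x = 1578; first ends at x = 828; clear span = 1578 − 828 = 750 mm.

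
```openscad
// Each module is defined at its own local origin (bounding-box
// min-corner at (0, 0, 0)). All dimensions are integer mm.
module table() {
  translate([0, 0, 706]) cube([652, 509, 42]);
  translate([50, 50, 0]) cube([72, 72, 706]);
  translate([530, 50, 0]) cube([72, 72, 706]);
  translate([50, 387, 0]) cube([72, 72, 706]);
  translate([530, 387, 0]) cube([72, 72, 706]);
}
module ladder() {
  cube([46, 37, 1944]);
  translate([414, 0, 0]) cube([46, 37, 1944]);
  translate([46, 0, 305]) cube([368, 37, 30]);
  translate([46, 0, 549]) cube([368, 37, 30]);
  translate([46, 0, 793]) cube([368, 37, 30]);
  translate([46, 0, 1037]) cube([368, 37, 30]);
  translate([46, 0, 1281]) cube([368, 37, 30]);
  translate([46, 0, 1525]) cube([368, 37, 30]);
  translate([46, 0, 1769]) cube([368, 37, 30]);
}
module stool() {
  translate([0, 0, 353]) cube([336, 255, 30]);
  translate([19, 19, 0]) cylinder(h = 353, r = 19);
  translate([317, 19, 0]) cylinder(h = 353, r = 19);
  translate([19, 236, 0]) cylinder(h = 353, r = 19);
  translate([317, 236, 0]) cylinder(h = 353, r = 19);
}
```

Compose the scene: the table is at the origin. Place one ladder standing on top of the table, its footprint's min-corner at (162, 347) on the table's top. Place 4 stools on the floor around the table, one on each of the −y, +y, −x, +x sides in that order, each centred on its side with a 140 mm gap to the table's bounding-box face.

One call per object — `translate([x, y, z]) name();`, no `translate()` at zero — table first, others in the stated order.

table();
translate([162, 347, 748]) ladder();
translate([158, -395, 0]) stool();
translate([158, 649, 0]) stool();
translate([-476, 127, 0]) stool();
translate([792, 127, 0]) stool();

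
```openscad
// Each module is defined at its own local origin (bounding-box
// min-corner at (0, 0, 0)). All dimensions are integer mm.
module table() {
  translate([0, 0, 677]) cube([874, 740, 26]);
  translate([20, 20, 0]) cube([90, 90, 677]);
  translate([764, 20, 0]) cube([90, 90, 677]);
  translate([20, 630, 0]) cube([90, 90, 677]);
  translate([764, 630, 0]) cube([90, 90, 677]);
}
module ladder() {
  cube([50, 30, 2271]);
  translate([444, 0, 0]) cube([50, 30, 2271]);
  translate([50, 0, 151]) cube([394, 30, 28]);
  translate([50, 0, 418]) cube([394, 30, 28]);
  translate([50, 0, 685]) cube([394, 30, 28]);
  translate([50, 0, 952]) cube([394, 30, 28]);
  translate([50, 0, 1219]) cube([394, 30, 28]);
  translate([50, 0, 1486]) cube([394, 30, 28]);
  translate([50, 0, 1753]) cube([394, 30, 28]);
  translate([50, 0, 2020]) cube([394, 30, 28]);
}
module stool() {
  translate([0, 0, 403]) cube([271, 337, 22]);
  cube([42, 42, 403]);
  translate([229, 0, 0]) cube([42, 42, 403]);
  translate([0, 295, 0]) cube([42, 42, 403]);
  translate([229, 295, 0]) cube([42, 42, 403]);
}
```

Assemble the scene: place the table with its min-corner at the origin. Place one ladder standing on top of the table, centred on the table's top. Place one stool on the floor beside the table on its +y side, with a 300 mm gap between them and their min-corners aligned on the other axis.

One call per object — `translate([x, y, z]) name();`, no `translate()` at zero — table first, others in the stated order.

table();
translate([190, 355, 703]) ladder();
translate([0, 1040, 0]) stool();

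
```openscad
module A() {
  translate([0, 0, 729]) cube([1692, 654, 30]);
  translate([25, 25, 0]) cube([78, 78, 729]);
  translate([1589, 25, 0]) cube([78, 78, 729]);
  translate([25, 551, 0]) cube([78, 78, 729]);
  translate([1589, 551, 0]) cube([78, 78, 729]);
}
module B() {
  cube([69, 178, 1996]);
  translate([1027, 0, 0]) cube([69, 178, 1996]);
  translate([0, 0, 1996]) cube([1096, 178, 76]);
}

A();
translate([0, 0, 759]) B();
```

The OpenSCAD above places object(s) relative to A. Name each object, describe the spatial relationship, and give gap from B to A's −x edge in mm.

The door frame's min-x is at 0; the table's min-x is 0; gap = 0 mm.

A is a table. B is a door frame. The door frame is on top of the table. The gap from the door frame to the table's −x edge is 0 mm.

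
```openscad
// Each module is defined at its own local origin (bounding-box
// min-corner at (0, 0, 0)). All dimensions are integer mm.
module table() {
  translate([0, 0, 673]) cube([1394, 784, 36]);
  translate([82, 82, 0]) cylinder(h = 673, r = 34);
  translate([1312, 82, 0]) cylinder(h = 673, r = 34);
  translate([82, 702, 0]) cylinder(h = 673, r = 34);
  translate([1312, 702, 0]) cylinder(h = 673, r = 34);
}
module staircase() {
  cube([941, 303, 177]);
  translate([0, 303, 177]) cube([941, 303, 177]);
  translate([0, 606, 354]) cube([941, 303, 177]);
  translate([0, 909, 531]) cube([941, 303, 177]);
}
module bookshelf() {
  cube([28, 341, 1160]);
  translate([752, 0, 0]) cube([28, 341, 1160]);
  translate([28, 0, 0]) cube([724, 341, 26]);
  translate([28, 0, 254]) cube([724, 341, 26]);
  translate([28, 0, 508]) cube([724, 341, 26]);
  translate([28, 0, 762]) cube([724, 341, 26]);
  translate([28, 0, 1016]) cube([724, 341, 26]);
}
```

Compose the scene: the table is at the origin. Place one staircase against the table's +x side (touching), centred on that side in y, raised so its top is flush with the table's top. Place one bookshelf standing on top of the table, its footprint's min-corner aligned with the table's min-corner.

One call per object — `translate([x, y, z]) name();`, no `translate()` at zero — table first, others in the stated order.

table();
translate([1394, -214, 1]) staircase();
translate([0, 0, 709]) bookshelf();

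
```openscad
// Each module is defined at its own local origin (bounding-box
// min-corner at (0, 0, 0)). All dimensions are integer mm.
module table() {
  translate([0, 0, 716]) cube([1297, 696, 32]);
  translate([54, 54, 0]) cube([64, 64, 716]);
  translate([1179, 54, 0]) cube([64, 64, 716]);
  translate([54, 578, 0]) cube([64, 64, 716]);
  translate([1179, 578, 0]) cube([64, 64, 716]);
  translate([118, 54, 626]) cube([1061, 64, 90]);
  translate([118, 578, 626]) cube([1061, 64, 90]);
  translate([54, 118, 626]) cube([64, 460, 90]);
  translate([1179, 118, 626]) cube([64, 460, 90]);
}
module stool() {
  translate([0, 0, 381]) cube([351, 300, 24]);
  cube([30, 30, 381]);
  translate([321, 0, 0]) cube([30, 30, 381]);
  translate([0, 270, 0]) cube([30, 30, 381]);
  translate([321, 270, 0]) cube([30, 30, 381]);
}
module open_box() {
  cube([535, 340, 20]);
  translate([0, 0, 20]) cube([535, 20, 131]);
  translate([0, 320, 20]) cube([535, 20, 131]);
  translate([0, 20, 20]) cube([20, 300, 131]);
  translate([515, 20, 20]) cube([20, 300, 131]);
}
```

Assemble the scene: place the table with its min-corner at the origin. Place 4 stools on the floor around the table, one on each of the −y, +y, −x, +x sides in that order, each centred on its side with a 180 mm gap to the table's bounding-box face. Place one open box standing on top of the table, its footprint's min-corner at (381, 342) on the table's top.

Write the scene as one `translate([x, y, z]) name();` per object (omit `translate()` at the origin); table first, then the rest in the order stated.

table();
translate([473, -480, 0]) stool();
translate([473, 876, 0]) stool();
translate([-531, 198, 0]) stool();
translate([1477, 198, 0]) stool();
translate([381, 342, 748]) open_box();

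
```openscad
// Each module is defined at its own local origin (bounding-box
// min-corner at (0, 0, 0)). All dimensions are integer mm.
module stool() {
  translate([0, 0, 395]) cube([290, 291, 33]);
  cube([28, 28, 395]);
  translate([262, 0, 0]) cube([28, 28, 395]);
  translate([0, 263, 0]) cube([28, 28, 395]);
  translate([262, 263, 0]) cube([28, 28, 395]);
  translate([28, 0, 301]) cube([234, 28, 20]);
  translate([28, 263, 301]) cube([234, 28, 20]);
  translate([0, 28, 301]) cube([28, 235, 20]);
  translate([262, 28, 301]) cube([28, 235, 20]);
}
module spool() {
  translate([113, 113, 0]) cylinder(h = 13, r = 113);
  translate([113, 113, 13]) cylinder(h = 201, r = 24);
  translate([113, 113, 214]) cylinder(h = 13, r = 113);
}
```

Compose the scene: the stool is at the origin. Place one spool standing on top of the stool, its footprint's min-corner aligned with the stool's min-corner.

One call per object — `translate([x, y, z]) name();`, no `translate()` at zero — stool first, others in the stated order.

stool();
translate([0, 0, 428]) spool();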